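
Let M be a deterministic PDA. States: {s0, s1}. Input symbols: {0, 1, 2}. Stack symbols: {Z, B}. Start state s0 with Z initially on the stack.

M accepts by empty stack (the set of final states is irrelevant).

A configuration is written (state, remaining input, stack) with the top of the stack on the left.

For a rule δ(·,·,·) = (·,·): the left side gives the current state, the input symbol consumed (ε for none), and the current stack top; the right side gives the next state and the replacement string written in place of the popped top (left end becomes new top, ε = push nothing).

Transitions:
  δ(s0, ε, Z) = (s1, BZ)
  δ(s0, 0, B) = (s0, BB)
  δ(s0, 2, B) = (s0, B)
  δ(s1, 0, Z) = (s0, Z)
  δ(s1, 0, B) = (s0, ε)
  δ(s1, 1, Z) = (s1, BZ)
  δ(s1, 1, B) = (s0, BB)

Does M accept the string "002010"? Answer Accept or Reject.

(s0, 002010, Z) ⊢ (s1, 002010, BZ) ⊢ (s0, 02010, Z) ⊢ (s1, 02010, BZ) ⊢ (s0, 2010, Z) ⊢ (s1, 2010, BZ)
No transition applies at (s1, 2010, BZ); input not fully consumed.

Reject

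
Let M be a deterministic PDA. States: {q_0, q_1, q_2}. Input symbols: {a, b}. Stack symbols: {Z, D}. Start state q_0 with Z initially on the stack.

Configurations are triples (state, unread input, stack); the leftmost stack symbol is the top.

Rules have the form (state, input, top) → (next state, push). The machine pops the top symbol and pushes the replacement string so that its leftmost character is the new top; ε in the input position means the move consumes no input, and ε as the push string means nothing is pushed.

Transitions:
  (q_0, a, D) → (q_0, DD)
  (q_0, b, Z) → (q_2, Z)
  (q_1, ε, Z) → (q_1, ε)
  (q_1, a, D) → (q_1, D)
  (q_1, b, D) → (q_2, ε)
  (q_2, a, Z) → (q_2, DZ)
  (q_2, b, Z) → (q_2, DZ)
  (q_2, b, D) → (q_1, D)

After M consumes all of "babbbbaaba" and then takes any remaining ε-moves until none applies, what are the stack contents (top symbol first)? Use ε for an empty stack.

DZ

(q_0, babbbbaaba, Z)
  read b, top Z: go to q_2, push Z → (q_2, abbbbaaba, Z)
  read a, top Z: go to q_2, push DZ → (q_2, bbbbaaba, DZ)
  read b, top D: go to q_1, push D → (q_1, bbbaaba, DZ)
  read b, top D: go to q_2, push ε → (q_2, bbaaba, Z)
  read b, top Z: go to q_2, push DZ → (q_2, baaba, DZ)
  read b, top D: go to q_1, push D → (q_1, aaba, DZ)
  read a, top D: go to q_1, push D → (q_1, aba, DZ)
  read a, top D: go to q_1, push D → (q_1, ba, DZ)
  read b, top D: go to q_2, push ε → (q_2, a, Z)
  read a, top Z: go to q_2, push DZ → (q_2, ε, DZ)
All input consumed in state q_2 with stack DZ.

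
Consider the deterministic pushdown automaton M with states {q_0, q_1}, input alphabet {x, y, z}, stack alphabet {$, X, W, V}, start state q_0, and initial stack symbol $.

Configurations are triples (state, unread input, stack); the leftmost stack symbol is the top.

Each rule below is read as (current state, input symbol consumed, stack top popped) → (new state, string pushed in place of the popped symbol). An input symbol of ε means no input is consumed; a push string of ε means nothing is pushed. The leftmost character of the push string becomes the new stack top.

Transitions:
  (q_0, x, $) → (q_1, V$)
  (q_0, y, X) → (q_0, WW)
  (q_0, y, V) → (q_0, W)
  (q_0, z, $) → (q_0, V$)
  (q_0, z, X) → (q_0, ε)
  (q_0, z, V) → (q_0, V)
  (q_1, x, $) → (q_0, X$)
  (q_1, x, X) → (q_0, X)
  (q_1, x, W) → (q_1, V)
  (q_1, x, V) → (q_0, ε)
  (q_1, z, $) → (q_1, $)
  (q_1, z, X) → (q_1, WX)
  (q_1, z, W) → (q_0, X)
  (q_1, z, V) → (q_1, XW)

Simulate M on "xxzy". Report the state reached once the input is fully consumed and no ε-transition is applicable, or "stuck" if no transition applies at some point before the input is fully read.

(q_0, xxzy, $)
  read x, top $: go to q_1, push V$ → (q_1, xzy, V$)
  read x, top V: go to q_0, push ε → (q_0, zy, $)
  read z, top $: go to q_0, push V$ → (q_0, y, V$)
  read y, top V: go to q_0, push W → (q_0, ε, W$)
All input consumed; M is in state q_0.

q_0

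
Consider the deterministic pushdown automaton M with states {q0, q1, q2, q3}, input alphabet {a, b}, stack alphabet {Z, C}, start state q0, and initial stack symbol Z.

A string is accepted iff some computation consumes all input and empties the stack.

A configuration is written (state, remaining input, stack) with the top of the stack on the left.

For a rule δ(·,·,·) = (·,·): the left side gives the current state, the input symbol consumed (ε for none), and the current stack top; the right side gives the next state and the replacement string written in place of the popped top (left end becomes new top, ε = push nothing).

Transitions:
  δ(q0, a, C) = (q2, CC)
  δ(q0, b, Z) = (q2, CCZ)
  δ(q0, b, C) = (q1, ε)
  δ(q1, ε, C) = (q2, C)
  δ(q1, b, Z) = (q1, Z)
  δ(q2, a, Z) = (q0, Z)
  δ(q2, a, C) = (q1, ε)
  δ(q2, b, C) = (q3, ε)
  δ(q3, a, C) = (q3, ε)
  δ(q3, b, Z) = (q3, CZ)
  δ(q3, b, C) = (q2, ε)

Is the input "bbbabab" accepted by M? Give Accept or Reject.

Reject

(q0, bbbabab, Z) ⊢ (q2, bbabab, CCZ) ⊢ (q3, babab, CZ) ⊢ (q2, abab, Z) ⊢ (q0, bab, Z) ⊢ (q2, ab, CCZ) ⊢ (q1, b, CZ) ⊢ (q2, b, CZ) ⊢ (q3, ε, Z)
All input consumed; stack is Z, not empty, and no further ε-move applies.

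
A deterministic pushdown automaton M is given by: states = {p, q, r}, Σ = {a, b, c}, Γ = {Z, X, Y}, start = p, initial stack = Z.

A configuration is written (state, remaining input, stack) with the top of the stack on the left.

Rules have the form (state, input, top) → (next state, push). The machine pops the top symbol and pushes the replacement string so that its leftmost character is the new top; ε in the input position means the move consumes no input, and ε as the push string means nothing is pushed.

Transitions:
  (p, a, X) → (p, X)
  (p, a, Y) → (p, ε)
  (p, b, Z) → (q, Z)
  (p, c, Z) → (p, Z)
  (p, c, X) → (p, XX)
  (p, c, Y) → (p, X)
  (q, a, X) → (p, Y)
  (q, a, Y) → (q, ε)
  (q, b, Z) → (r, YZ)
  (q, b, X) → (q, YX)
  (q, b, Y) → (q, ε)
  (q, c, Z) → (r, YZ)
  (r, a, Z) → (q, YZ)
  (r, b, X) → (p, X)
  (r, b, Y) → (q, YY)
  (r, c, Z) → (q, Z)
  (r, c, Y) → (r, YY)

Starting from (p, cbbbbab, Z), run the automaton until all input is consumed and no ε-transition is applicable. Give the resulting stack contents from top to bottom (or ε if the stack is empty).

YZ

(p, cbbbbab, Z) ⊢ (p, bbbbab, Z) ⊢ (q, bbbab, Z) ⊢ (r, bbab, YZ) ⊢ (q, bab, YYZ) ⊢ (q, ab, YZ) ⊢ (q, b, Z) ⊢ (r, ε, YZ)
All input consumed in state r with stack YZ.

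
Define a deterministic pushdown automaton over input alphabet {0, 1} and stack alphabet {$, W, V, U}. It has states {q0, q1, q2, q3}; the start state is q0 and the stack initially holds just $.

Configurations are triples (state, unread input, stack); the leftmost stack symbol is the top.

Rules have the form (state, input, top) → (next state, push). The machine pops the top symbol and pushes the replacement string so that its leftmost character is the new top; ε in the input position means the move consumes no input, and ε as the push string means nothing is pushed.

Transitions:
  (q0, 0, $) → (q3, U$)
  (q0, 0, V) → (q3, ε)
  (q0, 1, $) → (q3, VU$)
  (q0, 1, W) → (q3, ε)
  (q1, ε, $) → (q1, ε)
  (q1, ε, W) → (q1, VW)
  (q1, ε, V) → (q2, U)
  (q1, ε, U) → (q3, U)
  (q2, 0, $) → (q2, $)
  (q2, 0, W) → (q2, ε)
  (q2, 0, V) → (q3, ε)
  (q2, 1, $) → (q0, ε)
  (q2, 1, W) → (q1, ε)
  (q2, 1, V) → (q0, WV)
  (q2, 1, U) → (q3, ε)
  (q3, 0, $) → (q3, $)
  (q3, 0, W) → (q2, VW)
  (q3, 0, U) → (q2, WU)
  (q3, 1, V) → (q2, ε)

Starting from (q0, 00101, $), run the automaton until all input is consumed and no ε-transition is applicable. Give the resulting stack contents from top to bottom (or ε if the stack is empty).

U$

(q0, 00101, $) ⊢ (q3, 0101, U$) ⊢ (q2, 101, WU$) ⊢ (q1, 01, U$) ⊢ (q3, 01, U$) ⊢ (q2, 1, WU$) ⊢ (q1, ε, U$) ⊢ (q3, ε, U$)
All input consumed in state q3 with stack U$.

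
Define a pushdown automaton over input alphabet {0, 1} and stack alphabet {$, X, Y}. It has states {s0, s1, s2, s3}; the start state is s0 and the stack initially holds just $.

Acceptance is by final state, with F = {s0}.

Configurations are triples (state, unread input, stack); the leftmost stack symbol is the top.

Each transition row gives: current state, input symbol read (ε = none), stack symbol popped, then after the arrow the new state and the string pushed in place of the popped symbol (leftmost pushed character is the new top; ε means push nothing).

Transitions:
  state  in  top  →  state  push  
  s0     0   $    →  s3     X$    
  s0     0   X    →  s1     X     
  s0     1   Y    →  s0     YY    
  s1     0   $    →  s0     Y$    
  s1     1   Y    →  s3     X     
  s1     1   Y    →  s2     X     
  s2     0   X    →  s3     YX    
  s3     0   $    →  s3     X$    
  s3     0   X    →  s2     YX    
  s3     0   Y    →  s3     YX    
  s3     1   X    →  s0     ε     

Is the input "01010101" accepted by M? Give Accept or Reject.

Accept

One accepting computation: (s0, 01010101, $) ⊢ (s3, 1010101, X$) ⊢ (s0, 010101, $) ⊢ (s3, 10101, X$) ⊢ (s0, 0101, $) ⊢ (s3, 101, X$) ⊢ (s0, 01, $) ⊢ (s3, 1, X$) ⊢ (s0, ε, $)
All input consumed and state s0 ∈ F.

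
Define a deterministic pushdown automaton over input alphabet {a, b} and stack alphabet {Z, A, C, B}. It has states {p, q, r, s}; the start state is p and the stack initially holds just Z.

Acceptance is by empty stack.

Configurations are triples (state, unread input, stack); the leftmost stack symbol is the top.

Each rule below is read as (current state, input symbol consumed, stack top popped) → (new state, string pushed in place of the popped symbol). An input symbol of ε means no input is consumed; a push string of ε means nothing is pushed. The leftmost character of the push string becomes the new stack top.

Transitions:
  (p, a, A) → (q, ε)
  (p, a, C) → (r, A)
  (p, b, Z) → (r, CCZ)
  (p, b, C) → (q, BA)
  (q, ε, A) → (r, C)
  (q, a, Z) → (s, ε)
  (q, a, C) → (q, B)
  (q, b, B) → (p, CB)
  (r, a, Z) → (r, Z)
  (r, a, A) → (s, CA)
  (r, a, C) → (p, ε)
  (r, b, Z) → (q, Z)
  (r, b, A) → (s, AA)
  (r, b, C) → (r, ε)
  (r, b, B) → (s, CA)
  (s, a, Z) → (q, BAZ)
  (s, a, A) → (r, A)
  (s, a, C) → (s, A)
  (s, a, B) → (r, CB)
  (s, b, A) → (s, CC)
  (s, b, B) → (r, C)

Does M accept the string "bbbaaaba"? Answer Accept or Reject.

Accept

(p, bbbaaaba, Z) ⊢ (r, bbaaaba, CCZ) ⊢ (r, baaaba, CZ) ⊢ (r, aaaba, Z) ⊢ (r, aaba, Z) ⊢ (r, aba, Z) ⊢ (r, ba, Z) ⊢ (q, a, Z) ⊢ (s, ε, ε)
All input consumed and the stack is empty.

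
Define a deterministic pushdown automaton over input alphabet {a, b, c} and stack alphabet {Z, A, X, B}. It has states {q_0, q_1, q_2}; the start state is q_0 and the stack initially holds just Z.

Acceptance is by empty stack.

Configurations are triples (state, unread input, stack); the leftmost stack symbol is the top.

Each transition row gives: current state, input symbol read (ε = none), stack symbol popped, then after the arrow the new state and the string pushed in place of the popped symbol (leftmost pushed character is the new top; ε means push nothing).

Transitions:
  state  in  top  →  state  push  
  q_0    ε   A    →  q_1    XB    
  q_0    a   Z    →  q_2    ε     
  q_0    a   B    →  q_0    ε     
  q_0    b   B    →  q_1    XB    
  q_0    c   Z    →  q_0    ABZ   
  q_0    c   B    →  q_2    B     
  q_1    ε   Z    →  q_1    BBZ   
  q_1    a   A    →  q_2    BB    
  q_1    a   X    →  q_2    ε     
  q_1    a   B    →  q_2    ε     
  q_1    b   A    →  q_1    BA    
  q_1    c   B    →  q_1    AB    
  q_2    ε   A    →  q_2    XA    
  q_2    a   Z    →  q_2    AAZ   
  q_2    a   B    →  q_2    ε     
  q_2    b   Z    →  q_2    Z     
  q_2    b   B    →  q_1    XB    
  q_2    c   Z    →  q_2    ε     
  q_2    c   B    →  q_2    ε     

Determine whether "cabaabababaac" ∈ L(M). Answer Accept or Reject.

(q_0, cabaabababaac, Z) ⊢ (q_0, abaabababaac, ABZ) ⊢ (q_1, abaabababaac, XBBZ) ⊢ (q_2, baabababaac, BBZ) ⊢ (q_1, aabababaac, XBBZ) ⊢ (q_2, abababaac, BBZ) ⊢ (q_2, bababaac, BZ) ⊢ (q_1, ababaac, XBZ) ⊢ (q_2, babaac, BZ) ⊢ (q_1, abaac, XBZ) ⊢ (q_2, baac, BZ) ⊢ (q_1, aac, XBZ) ⊢ (q_2, ac, BZ) ⊢ (q_2, c, Z) ⊢ (q_2, ε, ε)
All input consumed and the stack is empty.

Accept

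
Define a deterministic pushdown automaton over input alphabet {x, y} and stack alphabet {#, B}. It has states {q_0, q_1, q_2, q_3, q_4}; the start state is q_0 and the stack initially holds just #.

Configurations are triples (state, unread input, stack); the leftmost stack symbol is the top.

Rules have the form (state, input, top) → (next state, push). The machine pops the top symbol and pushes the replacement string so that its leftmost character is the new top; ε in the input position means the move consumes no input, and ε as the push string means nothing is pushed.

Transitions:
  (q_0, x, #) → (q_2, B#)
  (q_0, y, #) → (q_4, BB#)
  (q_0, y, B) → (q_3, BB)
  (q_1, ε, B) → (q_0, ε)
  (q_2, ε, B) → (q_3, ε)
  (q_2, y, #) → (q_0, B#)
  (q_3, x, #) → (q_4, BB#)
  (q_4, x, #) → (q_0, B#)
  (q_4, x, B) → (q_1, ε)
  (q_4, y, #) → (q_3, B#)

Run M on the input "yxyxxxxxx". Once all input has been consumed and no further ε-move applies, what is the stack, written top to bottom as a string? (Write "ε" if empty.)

(q_0, yxyxxxxxx, #) ⊢ (q_4, xyxxxxxx, BB#) ⊢ (q_1, yxxxxxx, B#) ⊢ (q_0, yxxxxxx, #) ⊢ (q_4, xxxxxx, BB#) ⊢ (q_1, xxxxx, B#) ⊢ (q_0, xxxxx, #) ⊢ (q_2, xxxx, B#) ⊢ (q_3, xxxx, #) ⊢ (q_4, xxx, BB#) ⊢ (q_1, xx, B#) ⊢ (q_0, xx, #) ⊢ (q_2, x, B#) ⊢ (q_3, x, #) ⊢ (q_4, ε, BB#)
All input consumed in state q_4 with stack BB#.

BB#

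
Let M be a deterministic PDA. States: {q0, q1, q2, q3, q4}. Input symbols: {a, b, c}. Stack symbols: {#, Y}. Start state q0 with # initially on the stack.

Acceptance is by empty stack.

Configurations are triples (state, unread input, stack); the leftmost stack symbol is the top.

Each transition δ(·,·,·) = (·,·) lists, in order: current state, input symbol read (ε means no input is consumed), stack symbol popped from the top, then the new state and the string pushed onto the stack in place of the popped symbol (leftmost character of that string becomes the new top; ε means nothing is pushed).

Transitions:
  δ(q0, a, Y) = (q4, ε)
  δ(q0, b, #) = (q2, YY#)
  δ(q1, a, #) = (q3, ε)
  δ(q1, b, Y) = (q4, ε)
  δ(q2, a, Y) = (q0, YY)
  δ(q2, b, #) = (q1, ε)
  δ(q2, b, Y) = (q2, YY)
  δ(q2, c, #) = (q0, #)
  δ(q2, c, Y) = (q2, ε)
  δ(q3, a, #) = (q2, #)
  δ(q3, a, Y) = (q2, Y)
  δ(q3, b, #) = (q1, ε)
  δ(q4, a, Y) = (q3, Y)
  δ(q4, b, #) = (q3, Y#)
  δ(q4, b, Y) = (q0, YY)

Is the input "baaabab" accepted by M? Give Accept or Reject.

Reject

(q0, baaabab, #)
  read b, top #: go to q2, push YY# → (q2, aaabab, YY#)
  read a, top Y: go to q0, push YY → (q0, aabab, YYY#)
  read a, top Y: go to q4, push ε → (q4, abab, YY#)
  read a, top Y: go to q3, push Y → (q3, bab, YY#)
No transition applies at (q3, bab, YY#); input not fully consumed.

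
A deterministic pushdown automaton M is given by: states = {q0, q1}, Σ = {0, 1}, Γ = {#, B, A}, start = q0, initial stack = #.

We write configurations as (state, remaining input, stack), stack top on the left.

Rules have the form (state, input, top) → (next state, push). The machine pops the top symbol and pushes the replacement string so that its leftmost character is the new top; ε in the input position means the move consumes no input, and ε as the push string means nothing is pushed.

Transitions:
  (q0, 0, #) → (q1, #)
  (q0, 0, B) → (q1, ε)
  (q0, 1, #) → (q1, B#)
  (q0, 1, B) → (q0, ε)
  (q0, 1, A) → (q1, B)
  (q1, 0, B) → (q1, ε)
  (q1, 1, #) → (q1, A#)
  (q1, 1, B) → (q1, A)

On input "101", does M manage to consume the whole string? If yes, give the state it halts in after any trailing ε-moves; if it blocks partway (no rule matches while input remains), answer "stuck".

q1

(q0, 101, #)
  read 1, top #: go to q1, push B# → (q1, 01, B#)
  read 0, top B: go to q1, push ε → (q1, 1, #)
  read 1, top #: go to q1, push A# → (q1, ε, A#)
All input consumed; M is in state q1.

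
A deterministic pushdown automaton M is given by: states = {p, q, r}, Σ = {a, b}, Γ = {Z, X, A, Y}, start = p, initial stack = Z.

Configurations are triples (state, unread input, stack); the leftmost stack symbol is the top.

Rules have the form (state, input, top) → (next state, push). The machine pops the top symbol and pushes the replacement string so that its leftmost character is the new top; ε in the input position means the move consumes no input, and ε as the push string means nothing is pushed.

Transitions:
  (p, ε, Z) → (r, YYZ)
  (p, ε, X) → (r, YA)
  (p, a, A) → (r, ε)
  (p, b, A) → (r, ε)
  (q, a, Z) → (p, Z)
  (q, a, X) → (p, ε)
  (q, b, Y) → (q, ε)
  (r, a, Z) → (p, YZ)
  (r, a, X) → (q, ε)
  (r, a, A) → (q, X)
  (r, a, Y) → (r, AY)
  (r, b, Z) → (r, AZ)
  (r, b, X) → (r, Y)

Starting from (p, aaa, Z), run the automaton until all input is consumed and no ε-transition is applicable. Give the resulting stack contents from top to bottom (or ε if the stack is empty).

(p, aaa, Z)
  ε-move, top Z: go to r, push YYZ → (r, aaa, YYZ)
  read a, top Y: go to r, push AY → (r, aa, AYYZ)
  read a, top A: go to q, push X → (q, a, XYYZ)
  read a, top X: go to p, push ε → (p, ε, YYZ)
All input consumed in state p with stack YYZ.

YYZ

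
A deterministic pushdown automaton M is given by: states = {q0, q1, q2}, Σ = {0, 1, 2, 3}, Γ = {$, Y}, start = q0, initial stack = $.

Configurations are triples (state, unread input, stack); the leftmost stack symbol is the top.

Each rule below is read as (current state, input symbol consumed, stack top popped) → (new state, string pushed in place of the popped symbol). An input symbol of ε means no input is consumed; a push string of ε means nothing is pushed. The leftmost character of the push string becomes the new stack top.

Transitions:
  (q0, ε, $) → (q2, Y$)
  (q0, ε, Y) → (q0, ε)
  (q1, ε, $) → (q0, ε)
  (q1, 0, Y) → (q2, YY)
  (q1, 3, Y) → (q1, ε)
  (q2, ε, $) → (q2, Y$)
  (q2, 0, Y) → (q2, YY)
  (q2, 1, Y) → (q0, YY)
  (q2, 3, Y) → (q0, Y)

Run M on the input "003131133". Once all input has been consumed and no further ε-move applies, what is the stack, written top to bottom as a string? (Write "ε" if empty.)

(q0, 003131133, $)
  ε-move, top $: go to q2, push Y$ → (q2, 003131133, Y$)
  read 0, top Y: go to q2, push YY → (q2, 03131133, YY$)
  read 0, top Y: go to q2, push YY → (q2, 3131133, YYY$)
  read 3, top Y: go to q0, push Y → (q0, 131133, YYY$)
  ε-move, top Y: go to q0, push ε → (q0, 131133, YY$)
  ε-move, top Y: go to q0, push ε → (q0, 131133, Y$)
  ε-move, top Y: go to q0, push ε → (q0, 131133, $)
  ε-move, top $: go to q2, push Y$ → (q2, 131133, Y$)
  read 1, top Y: go to q0, push YY → (q0, 31133, YY$)
  ε-move, top Y: go to q0, push ε → (q0, 31133, Y$)
  ε-move, top Y: go to q0, push ε → (q0, 31133, $)
  ε-move, top $: go to q2, push Y$ → (q2, 31133, Y$)
  read 3, top Y: go to q0, push Y → (q0, 1133, Y$)
  ε-move, top Y: go to q0, push ε → (q0, 1133, $)
  ε-move, top $: go to q2, push Y$ → (q2, 1133, Y$)
  read 1, top Y: go to q0, push YY → (q0, 133, YY$)
  ε-move, top Y: go to q0, push ε → (q0, 133, Y$)
  ε-move, top Y: go to q0, push ε → (q0, 133, $)
  ε-move, top $: go to q2, push Y$ → (q2, 133, Y$)
  read 1, top Y: go to q0, push YY → (q0, 33, YY$)
  ε-move, top Y: go to q0, push ε → (q0, 33, Y$)
  ε-move, top Y: go to q0, push ε → (q0, 33, $)
  ε-move, top $: go to q2, push Y$ → (q2, 33, Y$)
  read 3, top Y: go to q0, push Y → (q0, 3, Y$)
  ε-move, top Y: go to q0, push ε → (q0, 3, $)
  ε-move, top $: go to q2, push Y$ → (q2, 3, Y$)
  read 3, top Y: go to q0, push Y → (q0, ε, Y$)
  ε-move, top Y: go to q0, push ε → (q0, ε, $)
  ε-move, top $: go to q2, push Y$ → (q2, ε, Y$)
All input consumed in state q2 with stack Y$.

Y$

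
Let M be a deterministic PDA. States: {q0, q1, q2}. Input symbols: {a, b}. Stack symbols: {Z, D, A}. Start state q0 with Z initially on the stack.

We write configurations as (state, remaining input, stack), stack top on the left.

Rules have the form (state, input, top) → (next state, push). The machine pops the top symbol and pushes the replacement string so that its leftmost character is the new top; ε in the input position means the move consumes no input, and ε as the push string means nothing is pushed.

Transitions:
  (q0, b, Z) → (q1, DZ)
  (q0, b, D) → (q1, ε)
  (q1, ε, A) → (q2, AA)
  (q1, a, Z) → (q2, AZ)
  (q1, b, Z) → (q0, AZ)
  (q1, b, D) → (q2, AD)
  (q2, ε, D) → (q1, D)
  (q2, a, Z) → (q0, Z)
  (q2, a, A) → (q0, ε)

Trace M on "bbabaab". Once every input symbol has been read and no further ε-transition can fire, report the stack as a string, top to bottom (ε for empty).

(q0, bbabaab, Z) ⊢ (q1, babaab, DZ) ⊢ (q2, abaab, ADZ) ⊢ (q0, baab, DZ) ⊢ (q1, aab, Z) ⊢ (q2, ab, AZ) ⊢ (q0, b, Z) ⊢ (q1, ε, DZ)
All input consumed in state q1 with stack DZ.

DZ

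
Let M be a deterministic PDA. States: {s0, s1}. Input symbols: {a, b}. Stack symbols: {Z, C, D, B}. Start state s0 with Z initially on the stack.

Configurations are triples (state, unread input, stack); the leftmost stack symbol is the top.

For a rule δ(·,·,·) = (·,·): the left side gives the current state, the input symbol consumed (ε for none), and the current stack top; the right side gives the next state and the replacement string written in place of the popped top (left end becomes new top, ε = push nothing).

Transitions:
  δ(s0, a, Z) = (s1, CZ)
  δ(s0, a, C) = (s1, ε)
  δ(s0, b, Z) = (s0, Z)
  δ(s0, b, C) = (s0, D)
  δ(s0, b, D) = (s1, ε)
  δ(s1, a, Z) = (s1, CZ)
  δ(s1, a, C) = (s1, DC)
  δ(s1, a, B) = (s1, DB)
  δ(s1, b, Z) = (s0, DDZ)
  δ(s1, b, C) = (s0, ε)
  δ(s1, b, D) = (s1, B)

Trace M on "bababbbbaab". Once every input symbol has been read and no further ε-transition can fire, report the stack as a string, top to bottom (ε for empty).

(s0, bababbbbaab, Z)
  read b, top Z: go to s0, push Z → (s0, ababbbbaab, Z)
  read a, top Z: go to s1, push CZ → (s1, babbbbaab, CZ)
  read b, top C: go to s0, push ε → (s0, abbbbaab, Z)
  read a, top Z: go to s1, push CZ → (s1, bbbbaab, CZ)
  read b, top C: go to s0, push ε → (s0, bbbaab, Z)
  read b, top Z: go to s0, push Z → (s0, bbaab, Z)
  read b, top Z: go to s0, push Z → (s0, baab, Z)
  read b, top Z: go to s0, push Z → (s0, aab, Z)
  read a, top Z: go to s1, push CZ → (s1, ab, CZ)
  read a, top C: go to s1, push DC → (s1, b, DCZ)
  read b, top D: go to s1, push B → (s1, ε, BCZ)
All input consumed in state s1 with stack BCZ.

BCZ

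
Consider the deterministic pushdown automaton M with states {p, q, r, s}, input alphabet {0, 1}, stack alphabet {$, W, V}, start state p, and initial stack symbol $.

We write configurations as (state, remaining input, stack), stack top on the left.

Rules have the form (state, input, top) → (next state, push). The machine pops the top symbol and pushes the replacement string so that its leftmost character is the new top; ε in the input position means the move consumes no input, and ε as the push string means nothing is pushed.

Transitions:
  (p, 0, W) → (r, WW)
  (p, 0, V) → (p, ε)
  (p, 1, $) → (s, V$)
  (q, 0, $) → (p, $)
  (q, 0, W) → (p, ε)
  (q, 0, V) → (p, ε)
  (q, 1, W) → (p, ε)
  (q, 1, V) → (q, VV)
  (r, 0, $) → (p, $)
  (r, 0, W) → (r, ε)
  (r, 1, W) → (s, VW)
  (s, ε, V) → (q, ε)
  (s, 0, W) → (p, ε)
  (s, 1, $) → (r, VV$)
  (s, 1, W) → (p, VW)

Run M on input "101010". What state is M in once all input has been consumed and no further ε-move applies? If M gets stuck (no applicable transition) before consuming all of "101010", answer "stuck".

(p, 101010, $)
  read 1, top $: go to s, push V$ → (s, 01010, V$)
  ε-move, top V: go to q, push ε → (q, 01010, $)
  read 0, top $: go to p, push $ → (p, 1010, $)
  read 1, top $: go to s, push V$ → (s, 010, V$)
  ε-move, top V: go to q, push ε → (q, 010, $)
  read 0, top $: go to p, push $ → (p, 10, $)
  read 1, top $: go to s, push V$ → (s, 0, V$)
  ε-move, top V: go to q, push ε → (q, 0, $)
  read 0, top $: go to p, push $ → (p, ε, $)
All input consumed; M is in state p.

p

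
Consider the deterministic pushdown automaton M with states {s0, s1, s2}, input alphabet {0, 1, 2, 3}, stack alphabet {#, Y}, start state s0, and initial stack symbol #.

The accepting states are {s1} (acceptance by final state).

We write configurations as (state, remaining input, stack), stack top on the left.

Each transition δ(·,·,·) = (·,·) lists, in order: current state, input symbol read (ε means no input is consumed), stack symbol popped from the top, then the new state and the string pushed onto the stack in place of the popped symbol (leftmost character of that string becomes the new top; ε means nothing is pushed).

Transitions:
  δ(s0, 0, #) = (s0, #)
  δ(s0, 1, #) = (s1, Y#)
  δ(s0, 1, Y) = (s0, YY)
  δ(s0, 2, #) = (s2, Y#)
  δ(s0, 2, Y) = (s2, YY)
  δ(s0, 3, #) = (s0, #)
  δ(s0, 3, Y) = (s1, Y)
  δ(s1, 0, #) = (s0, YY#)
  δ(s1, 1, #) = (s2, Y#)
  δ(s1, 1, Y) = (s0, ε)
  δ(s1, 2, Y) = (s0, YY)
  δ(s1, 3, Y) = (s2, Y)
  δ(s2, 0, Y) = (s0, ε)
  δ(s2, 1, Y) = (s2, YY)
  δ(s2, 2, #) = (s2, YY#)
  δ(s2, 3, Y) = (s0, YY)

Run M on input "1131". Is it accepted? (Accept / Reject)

(s0, 1131, #)
  read 1, top #: go to s1, push Y# → (s1, 131, Y#)
  read 1, top Y: go to s0, push ε → (s0, 31, #)
  read 3, top #: go to s0, push # → (s0, 1, #)
  read 1, top #: go to s1, push Y# → (s1, ε, Y#)
All input consumed; state s1 ∈ F.

Accept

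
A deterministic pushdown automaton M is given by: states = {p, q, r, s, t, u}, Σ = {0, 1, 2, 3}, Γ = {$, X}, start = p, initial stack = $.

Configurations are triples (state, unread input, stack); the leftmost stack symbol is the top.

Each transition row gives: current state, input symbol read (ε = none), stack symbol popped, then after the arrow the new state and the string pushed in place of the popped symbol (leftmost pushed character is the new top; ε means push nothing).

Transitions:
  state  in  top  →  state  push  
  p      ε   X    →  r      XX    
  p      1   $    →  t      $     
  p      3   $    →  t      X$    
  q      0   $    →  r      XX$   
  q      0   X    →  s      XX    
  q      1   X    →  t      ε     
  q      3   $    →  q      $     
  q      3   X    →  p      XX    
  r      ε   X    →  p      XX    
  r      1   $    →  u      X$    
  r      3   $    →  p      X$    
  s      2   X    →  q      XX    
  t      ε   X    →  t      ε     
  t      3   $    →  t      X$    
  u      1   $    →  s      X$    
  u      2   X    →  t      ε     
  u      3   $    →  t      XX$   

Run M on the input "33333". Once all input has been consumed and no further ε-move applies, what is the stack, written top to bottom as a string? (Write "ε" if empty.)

(p, 33333, $)
  read 3, top $: go to t, push X$ → (t, 3333, X$)
  ε-move, top X: go to t, push ε → (t, 3333, $)
  read 3, top $: go to t, push X$ → (t, 333, X$)
  ε-move, top X: go to t, push ε → (t, 333, $)
  read 3, top $: go to t, push X$ → (t, 33, X$)
  ε-move, top X: go to t, push ε → (t, 33, $)
  read 3, top $: go to t, push X$ → (t, 3, X$)
  ε-move, top X: go to t, push ε → (t, 3, $)
  read 3, top $: go to t, push X$ → (t, ε, X$)
  ε-move, top X: go to t, push ε → (t, ε, $)
All input consumed in state t with stack $.

$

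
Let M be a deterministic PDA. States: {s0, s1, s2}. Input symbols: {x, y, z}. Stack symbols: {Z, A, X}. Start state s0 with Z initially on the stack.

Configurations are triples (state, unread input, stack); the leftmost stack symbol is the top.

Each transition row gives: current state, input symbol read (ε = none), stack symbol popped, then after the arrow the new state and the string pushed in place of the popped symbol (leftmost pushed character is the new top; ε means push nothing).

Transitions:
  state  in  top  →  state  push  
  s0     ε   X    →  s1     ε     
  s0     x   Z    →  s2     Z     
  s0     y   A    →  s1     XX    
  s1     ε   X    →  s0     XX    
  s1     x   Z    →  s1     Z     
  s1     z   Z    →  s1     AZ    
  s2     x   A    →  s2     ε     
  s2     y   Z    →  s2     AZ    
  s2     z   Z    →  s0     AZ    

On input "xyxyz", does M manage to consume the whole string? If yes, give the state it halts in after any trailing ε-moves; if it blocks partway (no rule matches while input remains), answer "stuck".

stuck

(s0, xyxyz, Z)
  read x, top Z: go to s2, push Z → (s2, yxyz, Z)
  read y, top Z: go to s2, push AZ → (s2, xyz, AZ)
  read x, top A: go to s2, push ε → (s2, yz, Z)
  read y, top Z: go to s2, push AZ → (s2, z, AZ)
No transition for (s2, z, top A); M blocks with input z remaining.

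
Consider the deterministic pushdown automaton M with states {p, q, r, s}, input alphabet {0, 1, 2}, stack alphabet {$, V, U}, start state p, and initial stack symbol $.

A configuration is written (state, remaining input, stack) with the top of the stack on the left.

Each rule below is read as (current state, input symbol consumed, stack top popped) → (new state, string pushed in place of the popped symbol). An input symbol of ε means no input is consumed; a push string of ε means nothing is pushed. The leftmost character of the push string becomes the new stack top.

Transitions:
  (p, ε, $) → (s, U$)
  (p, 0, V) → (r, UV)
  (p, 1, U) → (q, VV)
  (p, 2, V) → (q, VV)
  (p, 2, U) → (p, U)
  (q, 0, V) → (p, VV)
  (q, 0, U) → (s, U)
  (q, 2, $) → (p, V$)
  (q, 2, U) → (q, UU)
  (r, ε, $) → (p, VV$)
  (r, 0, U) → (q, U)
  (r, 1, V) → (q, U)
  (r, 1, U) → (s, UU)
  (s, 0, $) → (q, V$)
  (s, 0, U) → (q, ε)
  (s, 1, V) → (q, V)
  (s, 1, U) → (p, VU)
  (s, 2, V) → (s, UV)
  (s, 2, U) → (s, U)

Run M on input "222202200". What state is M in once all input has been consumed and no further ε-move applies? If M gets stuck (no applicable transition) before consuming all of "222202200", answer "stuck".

(p, 222202200, $)
  ε-move, top $: go to s, push U$ → (s, 222202200, U$)
  read 2, top U: go to s, push U → (s, 22202200, U$)
  read 2, top U: go to s, push U → (s, 2202200, U$)
  read 2, top U: go to s, push U → (s, 202200, U$)
  read 2, top U: go to s, push U → (s, 02200, U$)
  read 0, top U: go to q, push ε → (q, 2200, $)
  read 2, top $: go to p, push V$ → (p, 200, V$)
  read 2, top V: go to q, push VV → (q, 00, VV$)
  read 0, top V: go to p, push VV → (p, 0, VVV$)
  read 0, top V: go to r, push UV → (r, ε, UVVV$)
All input consumed; M is in state r.

r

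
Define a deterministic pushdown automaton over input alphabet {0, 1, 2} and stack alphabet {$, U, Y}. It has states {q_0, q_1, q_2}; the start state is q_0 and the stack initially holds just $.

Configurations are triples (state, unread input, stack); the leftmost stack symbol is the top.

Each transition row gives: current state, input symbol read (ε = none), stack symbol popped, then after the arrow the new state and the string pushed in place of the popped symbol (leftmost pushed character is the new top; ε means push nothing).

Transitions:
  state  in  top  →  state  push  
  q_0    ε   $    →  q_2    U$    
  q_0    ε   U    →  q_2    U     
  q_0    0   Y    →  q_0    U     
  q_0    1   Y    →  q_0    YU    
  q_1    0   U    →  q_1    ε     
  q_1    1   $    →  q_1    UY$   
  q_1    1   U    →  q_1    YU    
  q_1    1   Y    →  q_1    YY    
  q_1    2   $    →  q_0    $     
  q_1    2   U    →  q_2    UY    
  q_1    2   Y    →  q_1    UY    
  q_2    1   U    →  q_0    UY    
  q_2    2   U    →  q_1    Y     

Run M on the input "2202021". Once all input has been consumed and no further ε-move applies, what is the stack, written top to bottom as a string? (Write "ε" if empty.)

YUY$

(q_0, 2202021, $) ⊢ (q_2, 2202021, U$) ⊢ (q_1, 202021, Y$) ⊢ (q_1, 02021, UY$) ⊢ (q_1, 2021, Y$) ⊢ (q_1, 021, UY$) ⊢ (q_1, 21, Y$) ⊢ (q_1, 1, UY$) ⊢ (q_1, ε, YUY$)
All input consumed in state q_1 with stack YUY$.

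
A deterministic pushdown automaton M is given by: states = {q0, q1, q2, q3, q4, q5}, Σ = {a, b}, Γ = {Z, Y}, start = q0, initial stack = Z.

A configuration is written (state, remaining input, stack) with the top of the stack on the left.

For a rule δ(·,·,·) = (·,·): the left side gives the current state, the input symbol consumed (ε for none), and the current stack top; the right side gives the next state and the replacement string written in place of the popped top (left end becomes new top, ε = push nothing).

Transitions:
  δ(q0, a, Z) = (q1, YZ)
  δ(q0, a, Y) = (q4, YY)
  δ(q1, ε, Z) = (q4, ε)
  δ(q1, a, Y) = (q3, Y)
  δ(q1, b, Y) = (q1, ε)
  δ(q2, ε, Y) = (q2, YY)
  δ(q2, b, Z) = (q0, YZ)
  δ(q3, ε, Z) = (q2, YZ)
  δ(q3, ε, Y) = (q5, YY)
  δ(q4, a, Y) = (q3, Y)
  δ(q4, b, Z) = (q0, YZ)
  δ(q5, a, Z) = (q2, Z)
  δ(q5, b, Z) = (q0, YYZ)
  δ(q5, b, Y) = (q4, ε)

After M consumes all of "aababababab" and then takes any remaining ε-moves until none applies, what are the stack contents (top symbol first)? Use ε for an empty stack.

(q0, aababababab, Z)
  read a, top Z: go to q1, push YZ → (q1, ababababab, YZ)
  read a, top Y: go to q3, push Y → (q3, babababab, YZ)
  ε-move, top Y: go to q5, push YY → (q5, babababab, YYZ)
  read b, top Y: go to q4, push ε → (q4, abababab, YZ)
  read a, top Y: go to q3, push Y → (q3, bababab, YZ)
  ε-move, top Y: go to q5, push YY → (q5, bababab, YYZ)
  read b, top Y: go to q4, push ε → (q4, ababab, YZ)
  read a, top Y: go to q3, push Y → (q3, babab, YZ)
  ε-move, top Y: go to q5, push YY → (q5, babab, YYZ)
  read b, top Y: go to q4, push ε → (q4, abab, YZ)
  read a, top Y: go to q3, push Y → (q3, bab, YZ)
  ε-move, top Y: go to q5, push YY → (q5, bab, YYZ)
  read b, top Y: go to q4, push ε → (q4, ab, YZ)
  read a, top Y: go to q3, push Y → (q3, b, YZ)
  ε-move, top Y: go to q5, push YY → (q5, b, YYZ)
  read b, top Y: go to q4, push ε → (q4, ε, YZ)
All input consumed in state q4 with stack YZ.

YZ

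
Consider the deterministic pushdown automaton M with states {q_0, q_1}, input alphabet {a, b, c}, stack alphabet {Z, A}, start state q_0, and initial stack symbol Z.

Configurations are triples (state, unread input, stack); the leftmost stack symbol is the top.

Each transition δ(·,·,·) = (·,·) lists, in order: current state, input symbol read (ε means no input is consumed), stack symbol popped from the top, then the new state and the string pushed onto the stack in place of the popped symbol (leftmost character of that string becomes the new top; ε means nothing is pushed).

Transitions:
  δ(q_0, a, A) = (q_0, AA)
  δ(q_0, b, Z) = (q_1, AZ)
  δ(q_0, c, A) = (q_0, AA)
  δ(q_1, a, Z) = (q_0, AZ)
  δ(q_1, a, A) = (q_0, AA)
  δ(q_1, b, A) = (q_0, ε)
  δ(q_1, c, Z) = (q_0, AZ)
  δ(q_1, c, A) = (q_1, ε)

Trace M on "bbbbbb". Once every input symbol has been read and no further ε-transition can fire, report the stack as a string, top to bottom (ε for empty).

Z

(q_0, bbbbbb, Z)
  read b, top Z: go to q_1, push AZ → (q_1, bbbbb, AZ)
  read b, top A: go to q_0, push ε → (q_0, bbbb, Z)
  read b, top Z: go to q_1, push AZ → (q_1, bbb, AZ)
  read b, top A: go to q_0, push ε → (q_0, bb, Z)
  read b, top Z: go to q_1, push AZ → (q_1, b, AZ)
  read b, top A: go to q_0, push ε → (q_0, ε, Z)
All input consumed in state q_0 with stack Z.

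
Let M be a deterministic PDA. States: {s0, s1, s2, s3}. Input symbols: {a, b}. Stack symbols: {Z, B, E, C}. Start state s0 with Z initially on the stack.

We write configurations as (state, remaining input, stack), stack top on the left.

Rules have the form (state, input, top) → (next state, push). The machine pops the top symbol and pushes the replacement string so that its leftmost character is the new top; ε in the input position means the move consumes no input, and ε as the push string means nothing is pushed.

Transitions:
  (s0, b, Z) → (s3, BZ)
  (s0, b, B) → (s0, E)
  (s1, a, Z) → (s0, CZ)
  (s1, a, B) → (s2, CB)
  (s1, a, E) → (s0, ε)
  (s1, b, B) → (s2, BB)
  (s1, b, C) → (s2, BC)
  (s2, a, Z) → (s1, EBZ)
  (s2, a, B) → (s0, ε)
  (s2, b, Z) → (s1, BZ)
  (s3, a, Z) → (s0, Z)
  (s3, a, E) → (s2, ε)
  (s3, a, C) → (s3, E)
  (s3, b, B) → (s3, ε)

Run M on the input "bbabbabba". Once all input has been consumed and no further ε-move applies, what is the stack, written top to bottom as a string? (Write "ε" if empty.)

Z

(s0, bbabbabba, Z)
  read b, top Z: go to s3, push BZ → (s3, babbabba, BZ)
  read b, top B: go to s3, push ε → (s3, abbabba, Z)
  read a, top Z: go to s0, push Z → (s0, bbabba, Z)
  read b, top Z: go to s3, push BZ → (s3, babba, BZ)
  read b, top B: go to s3, push ε → (s3, abba, Z)
  read a, top Z: go to s0, push Z → (s0, bba, Z)
  read b, top Z: go to s3, push BZ → (s3, ba, BZ)
  read b, top B: go to s3, push ε → (s3, a, Z)
  read a, top Z: go to s0, push Z → (s0, ε, Z)
All input consumed in state s0 with stack Z.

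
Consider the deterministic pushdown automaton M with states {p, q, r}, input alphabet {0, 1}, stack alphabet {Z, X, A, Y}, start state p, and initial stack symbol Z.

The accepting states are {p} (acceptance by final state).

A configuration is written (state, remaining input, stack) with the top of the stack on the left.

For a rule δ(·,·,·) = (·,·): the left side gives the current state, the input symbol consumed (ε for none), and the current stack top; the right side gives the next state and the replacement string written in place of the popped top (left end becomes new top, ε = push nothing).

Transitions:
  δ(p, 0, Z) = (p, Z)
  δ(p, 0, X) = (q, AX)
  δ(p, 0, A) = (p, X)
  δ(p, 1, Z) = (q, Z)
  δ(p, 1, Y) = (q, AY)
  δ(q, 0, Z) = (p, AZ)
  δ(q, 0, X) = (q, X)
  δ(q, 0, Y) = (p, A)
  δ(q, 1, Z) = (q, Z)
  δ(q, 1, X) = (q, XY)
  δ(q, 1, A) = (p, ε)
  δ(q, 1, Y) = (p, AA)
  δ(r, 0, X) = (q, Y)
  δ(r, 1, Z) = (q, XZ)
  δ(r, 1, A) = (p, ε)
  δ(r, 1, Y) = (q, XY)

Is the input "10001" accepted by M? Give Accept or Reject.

Accept

(p, 10001, Z)
  read 1, top Z: go to q, push Z → (q, 0001, Z)
  read 0, top Z: go to p, push AZ → (p, 001, AZ)
  read 0, top A: go to p, push X → (p, 01, XZ)
  read 0, top X: go to q, push AX → (q, 1, AXZ)
  read 1, top A: go to p, push ε → (p, ε, XZ)
All input consumed; state p ∈ F.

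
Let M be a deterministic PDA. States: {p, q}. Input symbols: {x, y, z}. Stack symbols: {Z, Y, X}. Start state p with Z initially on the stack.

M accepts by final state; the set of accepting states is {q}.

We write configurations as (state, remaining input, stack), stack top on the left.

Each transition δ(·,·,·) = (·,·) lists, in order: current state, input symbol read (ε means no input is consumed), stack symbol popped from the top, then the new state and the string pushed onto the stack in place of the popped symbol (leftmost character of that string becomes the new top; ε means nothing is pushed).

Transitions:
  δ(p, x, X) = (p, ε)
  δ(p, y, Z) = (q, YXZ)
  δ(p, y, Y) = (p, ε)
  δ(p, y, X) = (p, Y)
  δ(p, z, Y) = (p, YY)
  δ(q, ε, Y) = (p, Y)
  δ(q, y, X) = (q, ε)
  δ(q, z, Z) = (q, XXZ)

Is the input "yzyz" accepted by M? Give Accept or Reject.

(p, yzyz, Z)
  read y, top Z: go to q, push YXZ → (q, zyz, YXZ)
  ε-move, top Y: go to p, push Y → (p, zyz, YXZ)
  read z, top Y: go to p, push YY → (p, yz, YYXZ)
  read y, top Y: go to p, push ε → (p, z, YXZ)
  read z, top Y: go to p, push YY → (p, ε, YYXZ)
All input consumed; state p ∉ F and no further ε-move applies.

Reject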